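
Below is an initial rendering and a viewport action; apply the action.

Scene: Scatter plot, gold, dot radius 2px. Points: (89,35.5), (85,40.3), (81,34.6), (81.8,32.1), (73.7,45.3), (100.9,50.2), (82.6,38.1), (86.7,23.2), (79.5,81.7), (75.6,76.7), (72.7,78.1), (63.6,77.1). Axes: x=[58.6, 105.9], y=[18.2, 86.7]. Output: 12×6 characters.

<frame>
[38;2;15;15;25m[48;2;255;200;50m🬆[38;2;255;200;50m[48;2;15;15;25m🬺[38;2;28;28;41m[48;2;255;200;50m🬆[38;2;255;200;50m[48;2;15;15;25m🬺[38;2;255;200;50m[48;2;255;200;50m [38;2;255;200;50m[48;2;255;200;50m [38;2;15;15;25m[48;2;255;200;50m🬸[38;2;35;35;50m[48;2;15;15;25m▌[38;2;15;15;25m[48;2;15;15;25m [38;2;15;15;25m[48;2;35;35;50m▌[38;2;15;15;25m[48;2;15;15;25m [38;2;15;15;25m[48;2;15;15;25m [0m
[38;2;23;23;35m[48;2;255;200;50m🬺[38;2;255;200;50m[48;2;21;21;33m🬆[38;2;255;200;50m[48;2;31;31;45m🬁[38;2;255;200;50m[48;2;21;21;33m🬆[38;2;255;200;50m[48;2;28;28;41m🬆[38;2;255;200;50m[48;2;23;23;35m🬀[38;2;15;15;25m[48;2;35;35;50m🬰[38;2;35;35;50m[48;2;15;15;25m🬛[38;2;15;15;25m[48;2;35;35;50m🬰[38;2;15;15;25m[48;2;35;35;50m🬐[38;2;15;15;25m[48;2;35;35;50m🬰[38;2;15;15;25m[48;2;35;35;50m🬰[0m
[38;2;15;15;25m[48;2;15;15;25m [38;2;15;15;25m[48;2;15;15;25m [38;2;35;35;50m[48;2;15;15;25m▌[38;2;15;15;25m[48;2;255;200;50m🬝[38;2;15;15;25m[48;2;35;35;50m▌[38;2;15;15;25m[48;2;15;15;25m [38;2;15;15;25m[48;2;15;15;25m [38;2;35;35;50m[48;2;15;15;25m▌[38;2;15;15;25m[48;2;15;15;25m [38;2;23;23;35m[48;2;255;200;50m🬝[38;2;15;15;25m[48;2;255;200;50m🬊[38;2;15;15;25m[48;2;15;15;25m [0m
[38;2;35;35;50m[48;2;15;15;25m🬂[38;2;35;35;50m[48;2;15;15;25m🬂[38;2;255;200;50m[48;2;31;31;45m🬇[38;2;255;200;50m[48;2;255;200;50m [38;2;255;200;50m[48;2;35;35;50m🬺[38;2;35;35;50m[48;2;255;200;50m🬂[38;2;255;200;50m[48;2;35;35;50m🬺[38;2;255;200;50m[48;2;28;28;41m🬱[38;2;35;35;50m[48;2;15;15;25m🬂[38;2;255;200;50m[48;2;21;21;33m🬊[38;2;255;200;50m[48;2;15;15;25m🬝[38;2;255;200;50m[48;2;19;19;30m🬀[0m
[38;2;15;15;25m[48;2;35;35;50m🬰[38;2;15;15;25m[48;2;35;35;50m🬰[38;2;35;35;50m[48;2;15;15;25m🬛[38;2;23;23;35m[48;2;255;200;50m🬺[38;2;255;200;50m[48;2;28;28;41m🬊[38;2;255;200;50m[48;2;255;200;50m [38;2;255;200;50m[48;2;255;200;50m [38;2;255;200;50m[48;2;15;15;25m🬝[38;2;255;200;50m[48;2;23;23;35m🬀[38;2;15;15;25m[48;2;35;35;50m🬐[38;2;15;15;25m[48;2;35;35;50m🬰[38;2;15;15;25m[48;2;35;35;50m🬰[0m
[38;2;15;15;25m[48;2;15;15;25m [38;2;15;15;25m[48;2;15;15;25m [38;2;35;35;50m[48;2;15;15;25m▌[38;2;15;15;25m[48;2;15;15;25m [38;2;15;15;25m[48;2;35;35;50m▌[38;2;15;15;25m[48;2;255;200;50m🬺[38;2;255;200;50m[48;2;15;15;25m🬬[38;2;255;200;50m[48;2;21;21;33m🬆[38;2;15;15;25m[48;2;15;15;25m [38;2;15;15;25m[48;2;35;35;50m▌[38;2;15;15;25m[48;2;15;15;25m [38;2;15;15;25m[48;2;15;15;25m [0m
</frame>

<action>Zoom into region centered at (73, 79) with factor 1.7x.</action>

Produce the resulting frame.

<frame>
[38;2;15;15;25m[48;2;15;15;25m [38;2;15;15;25m[48;2;15;15;25m [38;2;35;35;50m[48;2;15;15;25m▌[38;2;15;15;25m[48;2;15;15;25m [38;2;15;15;25m[48;2;35;35;50m▌[38;2;15;15;25m[48;2;15;15;25m [38;2;15;15;25m[48;2;15;15;25m [38;2;35;35;50m[48;2;15;15;25m▌[38;2;15;15;25m[48;2;15;15;25m [38;2;15;15;25m[48;2;35;35;50m▌[38;2;15;15;25m[48;2;15;15;25m [38;2;15;15;25m[48;2;15;15;25m [0m
[38;2;15;15;25m[48;2;35;35;50m🬰[38;2;15;15;25m[48;2;35;35;50m🬰[38;2;35;35;50m[48;2;15;15;25m🬛[38;2;15;15;25m[48;2;35;35;50m🬰[38;2;15;15;25m[48;2;35;35;50m🬐[38;2;15;15;25m[48;2;35;35;50m🬰[38;2;15;15;25m[48;2;35;35;50m🬰[38;2;35;35;50m[48;2;15;15;25m🬛[38;2;23;23;35m[48;2;255;200;50m🬬[38;2;15;15;25m[48;2;35;35;50m🬐[38;2;15;15;25m[48;2;35;35;50m🬰[38;2;15;15;25m[48;2;35;35;50m🬰[0m
[38;2;15;15;25m[48;2;15;15;25m [38;2;15;15;25m[48;2;255;200;50m🬆[38;2;23;23;35m[48;2;255;200;50m🬬[38;2;15;15;25m[48;2;15;15;25m [38;2;23;23;35m[48;2;255;200;50m🬝[38;2;15;15;25m[48;2;255;200;50m🬀[38;2;15;15;25m[48;2;255;200;50m🬂[38;2;35;35;50m[48;2;255;200;50m🬀[38;2;255;200;50m[48;2;255;200;50m [38;2;27;27;40m[48;2;255;200;50m🬸[38;2;15;15;25m[48;2;15;15;25m [38;2;15;15;25m[48;2;15;15;25m [0m
[38;2;255;200;50m[48;2;19;19;30m🬁[38;2;255;200;50m[48;2;15;15;25m🬬[38;2;255;200;50m[48;2;21;21;33m🬆[38;2;35;35;50m[48;2;15;15;25m🬂[38;2;35;35;50m[48;2;15;15;25m🬨[38;2;255;200;50m[48;2;15;15;25m🬊[38;2;255;200;50m[48;2;15;15;25m🬬[38;2;255;200;50m[48;2;21;21;33m🬆[38;2;255;200;50m[48;2;19;19;30m🬀[38;2;35;35;50m[48;2;15;15;25m🬨[38;2;35;35;50m[48;2;15;15;25m🬂[38;2;35;35;50m[48;2;15;15;25m🬂[0m
[38;2;15;15;25m[48;2;35;35;50m🬰[38;2;15;15;25m[48;2;35;35;50m🬰[38;2;35;35;50m[48;2;15;15;25m🬛[38;2;15;15;25m[48;2;35;35;50m🬰[38;2;15;15;25m[48;2;35;35;50m🬐[38;2;15;15;25m[48;2;35;35;50m🬰[38;2;15;15;25m[48;2;35;35;50m🬰[38;2;35;35;50m[48;2;15;15;25m🬛[38;2;15;15;25m[48;2;35;35;50m🬰[38;2;15;15;25m[48;2;35;35;50m🬐[38;2;15;15;25m[48;2;35;35;50m🬰[38;2;15;15;25m[48;2;35;35;50m🬰[0m
[38;2;15;15;25m[48;2;15;15;25m [38;2;15;15;25m[48;2;15;15;25m [38;2;35;35;50m[48;2;15;15;25m▌[38;2;15;15;25m[48;2;15;15;25m [38;2;15;15;25m[48;2;35;35;50m▌[38;2;15;15;25m[48;2;15;15;25m [38;2;15;15;25m[48;2;15;15;25m [38;2;35;35;50m[48;2;15;15;25m▌[38;2;15;15;25m[48;2;15;15;25m [38;2;15;15;25m[48;2;35;35;50m▌[38;2;15;15;25m[48;2;15;15;25m [38;2;15;15;25m[48;2;15;15;25m [0m
</frame>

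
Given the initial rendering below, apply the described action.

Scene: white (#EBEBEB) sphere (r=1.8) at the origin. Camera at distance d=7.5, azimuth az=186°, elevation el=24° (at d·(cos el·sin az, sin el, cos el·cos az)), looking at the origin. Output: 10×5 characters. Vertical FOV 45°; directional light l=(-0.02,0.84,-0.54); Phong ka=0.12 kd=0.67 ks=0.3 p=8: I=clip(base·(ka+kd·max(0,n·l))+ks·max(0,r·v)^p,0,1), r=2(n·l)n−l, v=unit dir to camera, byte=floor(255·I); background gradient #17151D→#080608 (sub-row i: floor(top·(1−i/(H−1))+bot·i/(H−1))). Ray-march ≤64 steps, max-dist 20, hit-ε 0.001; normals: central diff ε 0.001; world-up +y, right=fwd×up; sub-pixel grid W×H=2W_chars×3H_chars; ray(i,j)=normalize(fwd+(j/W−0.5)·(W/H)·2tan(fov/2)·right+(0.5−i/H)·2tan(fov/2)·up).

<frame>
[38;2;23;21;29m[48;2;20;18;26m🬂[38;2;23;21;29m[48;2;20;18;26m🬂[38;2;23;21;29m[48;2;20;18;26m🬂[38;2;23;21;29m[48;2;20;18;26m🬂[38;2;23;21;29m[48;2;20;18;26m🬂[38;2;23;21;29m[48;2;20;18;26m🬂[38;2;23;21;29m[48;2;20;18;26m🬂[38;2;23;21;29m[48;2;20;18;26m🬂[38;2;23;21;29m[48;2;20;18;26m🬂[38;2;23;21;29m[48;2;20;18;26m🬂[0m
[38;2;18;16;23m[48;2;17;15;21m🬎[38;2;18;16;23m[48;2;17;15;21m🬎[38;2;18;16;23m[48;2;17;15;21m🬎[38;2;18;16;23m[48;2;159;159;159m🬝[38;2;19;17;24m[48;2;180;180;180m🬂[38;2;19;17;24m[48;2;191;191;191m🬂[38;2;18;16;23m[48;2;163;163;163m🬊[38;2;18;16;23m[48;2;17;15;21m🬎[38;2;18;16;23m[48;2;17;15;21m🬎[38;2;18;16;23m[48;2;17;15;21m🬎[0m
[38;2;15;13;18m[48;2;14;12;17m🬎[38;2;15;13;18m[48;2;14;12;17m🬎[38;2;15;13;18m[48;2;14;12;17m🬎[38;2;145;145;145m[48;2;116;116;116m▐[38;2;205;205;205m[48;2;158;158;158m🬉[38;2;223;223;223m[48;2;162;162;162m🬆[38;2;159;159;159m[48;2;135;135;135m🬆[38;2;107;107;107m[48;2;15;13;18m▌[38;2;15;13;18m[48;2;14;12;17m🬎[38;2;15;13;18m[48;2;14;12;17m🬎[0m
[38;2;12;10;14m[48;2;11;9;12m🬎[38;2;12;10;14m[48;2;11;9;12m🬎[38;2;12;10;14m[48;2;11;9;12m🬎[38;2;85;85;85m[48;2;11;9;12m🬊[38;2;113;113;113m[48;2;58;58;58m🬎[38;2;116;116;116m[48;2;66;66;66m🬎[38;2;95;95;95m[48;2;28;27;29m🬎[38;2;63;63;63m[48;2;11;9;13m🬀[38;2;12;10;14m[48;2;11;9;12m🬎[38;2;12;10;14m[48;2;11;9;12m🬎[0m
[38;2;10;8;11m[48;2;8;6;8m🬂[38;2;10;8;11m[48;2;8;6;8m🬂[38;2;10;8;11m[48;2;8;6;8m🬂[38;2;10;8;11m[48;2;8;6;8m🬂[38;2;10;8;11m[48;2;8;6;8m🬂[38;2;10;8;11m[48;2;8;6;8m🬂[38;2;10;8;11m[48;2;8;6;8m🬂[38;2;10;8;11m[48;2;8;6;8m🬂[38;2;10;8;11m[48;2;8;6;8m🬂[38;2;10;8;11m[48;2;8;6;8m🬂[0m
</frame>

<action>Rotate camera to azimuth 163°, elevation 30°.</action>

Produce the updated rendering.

<frame>
[38;2;23;21;29m[48;2;20;18;26m🬂[38;2;23;21;29m[48;2;20;18;26m🬂[38;2;23;21;29m[48;2;20;18;26m🬂[38;2;23;21;29m[48;2;20;18;26m🬂[38;2;23;21;29m[48;2;20;18;26m🬂[38;2;23;21;29m[48;2;20;18;26m🬂[38;2;23;21;29m[48;2;20;18;26m🬂[38;2;23;21;29m[48;2;20;18;26m🬂[38;2;23;21;29m[48;2;20;18;26m🬂[38;2;23;21;29m[48;2;20;18;26m🬂[0m
[38;2;18;16;23m[48;2;17;15;21m🬎[38;2;18;16;23m[48;2;17;15;21m🬎[38;2;18;16;23m[48;2;17;15;21m🬎[38;2;18;16;23m[48;2;136;136;136m🬝[38;2;19;17;24m[48;2;165;165;165m🬂[38;2;19;17;24m[48;2;189;189;189m🬂[38;2;18;16;23m[48;2;175;175;175m🬊[38;2;18;16;23m[48;2;17;15;21m🬎[38;2;18;16;23m[48;2;17;15;21m🬎[38;2;18;16;23m[48;2;17;15;21m🬎[0m
[38;2;15;13;18m[48;2;14;12;17m🬎[38;2;15;13;18m[48;2;14;12;17m🬎[38;2;15;13;18m[48;2;14;12;17m🬎[38;2;129;129;129m[48;2;91;91;91m▐[38;2;182;182;182m[48;2;149;149;149m🬉[38;2;228;228;228m[48;2;165;165;165m🬎[38;2;180;180;180m[48;2;156;156;156m🬆[38;2;135;135;135m[48;2;15;13;18m▌[38;2;15;13;18m[48;2;14;12;17m🬎[38;2;15;13;18m[48;2;14;12;17m🬎[0m
[38;2;12;10;14m[48;2;11;9;12m🬎[38;2;12;10;14m[48;2;11;9;12m🬎[38;2;12;10;14m[48;2;11;9;12m🬎[38;2;80;80;80m[48;2;21;19;22m🬉[38;2;112;112;112m[48;2;60;60;60m🬎[38;2;128;128;128m[48;2;81;81;81m🬎[38;2;119;119;119m[48;2;41;40;41m🬎[38;2;96;96;96m[48;2;11;9;13m🬀[38;2;12;10;14m[48;2;11;9;12m🬎[38;2;12;10;14m[48;2;11;9;12m🬎[0m
[38;2;10;8;11m[48;2;8;6;8m🬂[38;2;10;8;11m[48;2;8;6;8m🬂[38;2;10;8;11m[48;2;8;6;8m🬂[38;2;10;8;11m[48;2;8;6;8m🬂[38;2;10;8;11m[48;2;8;6;8m🬂[38;2;10;8;11m[48;2;8;6;8m🬂[38;2;10;8;11m[48;2;8;6;8m🬂[38;2;10;8;11m[48;2;8;6;8m🬂[38;2;10;8;11m[48;2;8;6;8m🬂[38;2;10;8;11m[48;2;8;6;8m🬂[0m
</frame>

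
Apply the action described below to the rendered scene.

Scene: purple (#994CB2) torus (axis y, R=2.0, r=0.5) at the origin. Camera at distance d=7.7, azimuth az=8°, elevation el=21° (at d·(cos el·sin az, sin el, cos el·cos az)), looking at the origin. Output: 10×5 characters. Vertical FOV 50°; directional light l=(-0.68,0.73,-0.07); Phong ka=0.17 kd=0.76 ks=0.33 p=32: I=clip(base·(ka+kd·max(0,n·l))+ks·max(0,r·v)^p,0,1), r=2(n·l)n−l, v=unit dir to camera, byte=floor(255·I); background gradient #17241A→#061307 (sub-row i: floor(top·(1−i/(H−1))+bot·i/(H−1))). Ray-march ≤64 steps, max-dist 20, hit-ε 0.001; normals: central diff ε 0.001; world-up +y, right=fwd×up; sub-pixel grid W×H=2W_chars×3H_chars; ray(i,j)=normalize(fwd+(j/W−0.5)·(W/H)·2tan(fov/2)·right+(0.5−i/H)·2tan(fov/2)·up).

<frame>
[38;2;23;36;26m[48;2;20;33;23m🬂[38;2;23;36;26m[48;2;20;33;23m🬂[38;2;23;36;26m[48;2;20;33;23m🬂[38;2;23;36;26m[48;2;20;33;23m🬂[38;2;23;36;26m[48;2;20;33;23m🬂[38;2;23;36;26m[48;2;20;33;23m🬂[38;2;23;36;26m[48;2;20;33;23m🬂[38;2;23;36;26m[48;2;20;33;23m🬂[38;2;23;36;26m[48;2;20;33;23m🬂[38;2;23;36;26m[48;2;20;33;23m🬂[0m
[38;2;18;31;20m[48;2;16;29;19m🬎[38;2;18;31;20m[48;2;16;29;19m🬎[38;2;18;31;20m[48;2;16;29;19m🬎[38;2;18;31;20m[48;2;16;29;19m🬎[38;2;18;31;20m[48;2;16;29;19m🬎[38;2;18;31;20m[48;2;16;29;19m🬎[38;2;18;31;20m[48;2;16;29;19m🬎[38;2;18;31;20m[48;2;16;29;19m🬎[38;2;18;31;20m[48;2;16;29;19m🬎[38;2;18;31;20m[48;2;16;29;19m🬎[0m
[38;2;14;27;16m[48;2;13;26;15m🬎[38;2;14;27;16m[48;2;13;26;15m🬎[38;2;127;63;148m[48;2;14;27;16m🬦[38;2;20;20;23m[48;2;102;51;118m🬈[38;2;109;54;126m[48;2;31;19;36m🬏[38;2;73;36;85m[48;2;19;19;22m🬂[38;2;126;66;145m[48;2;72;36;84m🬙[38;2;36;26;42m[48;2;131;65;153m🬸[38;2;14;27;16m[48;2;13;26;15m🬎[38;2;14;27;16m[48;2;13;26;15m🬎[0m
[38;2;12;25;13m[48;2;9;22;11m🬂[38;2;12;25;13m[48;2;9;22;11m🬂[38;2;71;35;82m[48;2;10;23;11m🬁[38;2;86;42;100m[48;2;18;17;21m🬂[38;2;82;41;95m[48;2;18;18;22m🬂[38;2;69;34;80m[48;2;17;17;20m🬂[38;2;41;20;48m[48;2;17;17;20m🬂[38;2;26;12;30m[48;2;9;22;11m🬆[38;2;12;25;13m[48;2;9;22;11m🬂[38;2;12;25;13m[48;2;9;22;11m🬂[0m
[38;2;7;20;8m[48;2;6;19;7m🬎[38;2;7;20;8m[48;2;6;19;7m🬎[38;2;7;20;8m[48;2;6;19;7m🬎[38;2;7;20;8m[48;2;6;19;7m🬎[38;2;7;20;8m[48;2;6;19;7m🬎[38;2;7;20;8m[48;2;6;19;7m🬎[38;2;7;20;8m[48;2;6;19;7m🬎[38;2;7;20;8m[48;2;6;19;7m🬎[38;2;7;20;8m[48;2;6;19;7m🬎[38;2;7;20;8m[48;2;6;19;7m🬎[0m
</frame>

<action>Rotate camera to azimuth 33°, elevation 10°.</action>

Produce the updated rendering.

<frame>
[38;2;23;36;26m[48;2;20;33;23m🬂[38;2;23;36;26m[48;2;20;33;23m🬂[38;2;23;36;26m[48;2;20;33;23m🬂[38;2;23;36;26m[48;2;20;33;23m🬂[38;2;23;36;26m[48;2;20;33;23m🬂[38;2;23;36;26m[48;2;20;33;23m🬂[38;2;23;36;26m[48;2;20;33;23m🬂[38;2;23;36;26m[48;2;20;33;23m🬂[38;2;23;36;26m[48;2;20;33;23m🬂[38;2;23;36;26m[48;2;20;33;23m🬂[0m
[38;2;18;31;20m[48;2;16;29;19m🬎[38;2;18;31;20m[48;2;16;29;19m🬎[38;2;18;31;20m[48;2;16;29;19m🬎[38;2;18;31;20m[48;2;16;29;19m🬎[38;2;18;31;20m[48;2;16;29;19m🬎[38;2;18;31;20m[48;2;16;29;19m🬎[38;2;18;31;20m[48;2;16;29;19m🬎[38;2;18;31;20m[48;2;16;29;19m🬎[38;2;18;31;20m[48;2;16;29;19m🬎[38;2;18;31;20m[48;2;16;29;19m🬎[0m
[38;2;14;27;16m[48;2;13;26;15m🬎[38;2;14;27;16m[48;2;13;26;15m🬎[38;2;112;55;131m[48;2;22;27;26m🬇[38;2;31;25;36m[48;2;108;54;126m🬰[38;2;15;28;17m[48;2;31;15;36m🬂[38;2;15;28;17m[48;2;26;12;30m🬂[38;2;26;21;30m[48;2;99;49;115m🬴[38;2;25;20;29m[48;2;77;38;90m🬸[38;2;14;27;16m[48;2;13;26;15m🬎[38;2;14;27;16m[48;2;13;26;15m🬎[0m
[38;2;12;25;13m[48;2;9;22;11m🬂[38;2;12;25;13m[48;2;9;22;11m🬂[38;2;12;25;13m[48;2;9;22;11m🬂[38;2;26;12;30m[48;2;9;22;11m🬂[38;2;26;12;30m[48;2;9;22;11m🬂[38;2;26;12;30m[48;2;9;22;11m🬂[38;2;26;12;30m[48;2;9;22;11m🬂[38;2;26;12;30m[48;2;10;23;11m🬀[38;2;12;25;13m[48;2;9;22;11m🬂[38;2;12;25;13m[48;2;9;22;11m🬂[0m
[38;2;7;20;8m[48;2;6;19;7m🬎[38;2;7;20;8m[48;2;6;19;7m🬎[38;2;7;20;8m[48;2;6;19;7m🬎[38;2;7;20;8m[48;2;6;19;7m🬎[38;2;7;20;8m[48;2;6;19;7m🬎[38;2;7;20;8m[48;2;6;19;7m🬎[38;2;7;20;8m[48;2;6;19;7m🬎[38;2;7;20;8m[48;2;6;19;7m🬎[38;2;7;20;8m[48;2;6;19;7m🬎[38;2;7;20;8m[48;2;6;19;7m🬎[0m
</frame>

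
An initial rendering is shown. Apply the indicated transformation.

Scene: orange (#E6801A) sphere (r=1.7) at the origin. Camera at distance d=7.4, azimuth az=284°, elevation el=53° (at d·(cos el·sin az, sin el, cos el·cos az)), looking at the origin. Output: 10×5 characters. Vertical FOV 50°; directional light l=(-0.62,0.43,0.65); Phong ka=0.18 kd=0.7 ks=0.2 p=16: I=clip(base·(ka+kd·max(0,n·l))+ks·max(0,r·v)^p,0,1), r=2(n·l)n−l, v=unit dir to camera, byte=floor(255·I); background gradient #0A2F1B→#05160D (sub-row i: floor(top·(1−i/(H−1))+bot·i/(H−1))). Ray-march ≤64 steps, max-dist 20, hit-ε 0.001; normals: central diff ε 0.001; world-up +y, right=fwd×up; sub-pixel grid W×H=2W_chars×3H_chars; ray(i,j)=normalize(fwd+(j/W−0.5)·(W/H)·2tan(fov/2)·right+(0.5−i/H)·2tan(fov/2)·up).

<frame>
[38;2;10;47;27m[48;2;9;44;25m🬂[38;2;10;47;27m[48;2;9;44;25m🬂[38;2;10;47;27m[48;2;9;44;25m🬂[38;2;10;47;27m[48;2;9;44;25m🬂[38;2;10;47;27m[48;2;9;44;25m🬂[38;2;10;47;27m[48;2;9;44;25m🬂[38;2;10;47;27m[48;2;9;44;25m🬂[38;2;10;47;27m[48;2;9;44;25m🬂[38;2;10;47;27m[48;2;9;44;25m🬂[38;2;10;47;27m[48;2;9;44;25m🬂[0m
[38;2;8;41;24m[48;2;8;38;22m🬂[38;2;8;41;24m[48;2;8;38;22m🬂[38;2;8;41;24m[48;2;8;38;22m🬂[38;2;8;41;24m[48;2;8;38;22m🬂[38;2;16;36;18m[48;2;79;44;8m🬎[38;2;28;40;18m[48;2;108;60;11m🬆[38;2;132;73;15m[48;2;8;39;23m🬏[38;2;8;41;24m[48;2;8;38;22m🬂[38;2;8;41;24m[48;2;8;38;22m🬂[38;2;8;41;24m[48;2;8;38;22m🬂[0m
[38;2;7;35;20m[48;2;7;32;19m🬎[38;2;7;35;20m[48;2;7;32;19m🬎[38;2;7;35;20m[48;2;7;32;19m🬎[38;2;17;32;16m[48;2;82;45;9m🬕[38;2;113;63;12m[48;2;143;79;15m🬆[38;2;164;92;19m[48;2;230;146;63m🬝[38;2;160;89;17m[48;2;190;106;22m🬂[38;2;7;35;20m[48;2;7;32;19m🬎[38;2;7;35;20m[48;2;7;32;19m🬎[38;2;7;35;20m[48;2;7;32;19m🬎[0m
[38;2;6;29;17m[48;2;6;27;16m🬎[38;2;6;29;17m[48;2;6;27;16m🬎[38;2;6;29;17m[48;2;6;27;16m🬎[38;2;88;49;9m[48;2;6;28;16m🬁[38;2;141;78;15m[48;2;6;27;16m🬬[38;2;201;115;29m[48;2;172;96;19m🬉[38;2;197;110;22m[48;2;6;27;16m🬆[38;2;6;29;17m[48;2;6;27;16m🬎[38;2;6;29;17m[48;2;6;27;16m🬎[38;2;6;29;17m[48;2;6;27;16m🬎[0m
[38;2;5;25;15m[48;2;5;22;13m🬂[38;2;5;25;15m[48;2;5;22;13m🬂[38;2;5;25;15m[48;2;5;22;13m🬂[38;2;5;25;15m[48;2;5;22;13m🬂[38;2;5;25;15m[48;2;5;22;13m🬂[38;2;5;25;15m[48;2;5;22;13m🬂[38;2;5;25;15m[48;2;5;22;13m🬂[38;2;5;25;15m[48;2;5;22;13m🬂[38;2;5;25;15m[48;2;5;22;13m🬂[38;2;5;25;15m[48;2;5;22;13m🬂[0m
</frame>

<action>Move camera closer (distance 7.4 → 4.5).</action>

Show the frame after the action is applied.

<frame>
[38;2;10;47;27m[48;2;9;44;25m🬂[38;2;10;47;27m[48;2;9;44;25m🬂[38;2;10;47;27m[48;2;9;44;25m🬂[38;2;9;45;26m[48;2;51;28;5m🬝[38;2;9;46;26m[48;2;85;46;9m🬎[38;2;21;42;21m[48;2;107;59;11m🬎[38;2;9;46;26m[48;2;112;62;12m🬎[38;2;10;47;27m[48;2;9;44;25m🬂[38;2;10;47;27m[48;2;9;44;25m🬂[38;2;10;47;27m[48;2;9;44;25m🬂[0m
[38;2;8;41;24m[48;2;8;38;22m🬂[38;2;8;41;24m[48;2;8;38;22m🬂[38;2;8;40;23m[48;2;56;31;6m🬆[38;2;76;42;8m[48;2;107;59;11m🬆[38;2;112;62;12m[48;2;134;74;14m🬆[38;2;132;73;14m[48;2;152;84;16m🬆[38;2;142;79;15m[48;2;162;90;18m🬆[38;2;8;41;24m[48;2;155;86;17m🬁[38;2;148;82;16m[48;2;8;39;23m🬏[38;2;8;41;24m[48;2;8;38;22m🬂[0m
[38;2;7;35;20m[48;2;7;32;19m🬎[38;2;7;35;20m[48;2;7;32;19m🬎[38;2;65;36;7m[48;2;98;54;11m▌[38;2;119;66;13m[48;2;134;74;15m▌[38;2;146;81;16m[48;2;158;88;17m🬆[38;2;169;94;20m[48;2;198;118;38m🬝[38;2;181;101;22m[48;2;211;128;44m🬎[38;2;181;101;20m[48;2;192;107;21m🬊[38;2;179;100;20m[48;2;7;34;20m▌[38;2;7;35;20m[48;2;7;32;19m🬎[0m
[38;2;6;29;17m[48;2;6;27;16m🬎[38;2;6;29;17m[48;2;6;27;16m🬎[38;2;91;50;9m[48;2;6;27;16m🬬[38;2;146;81;16m[48;2;130;72;14m▐[38;2;159;88;17m[48;2;170;95;19m▌[38;2;208;126;43m[48;2;184;103;22m🬉[38;2;237;153;68m[48;2;206;119;32m🬀[38;2;200;111;22m[48;2;197;110;22m🬛[38;2;188;104;20m[48;2;6;28;16m🬄[38;2;6;29;17m[48;2;6;27;16m🬎[0m
[38;2;5;25;15m[48;2;5;22;13m🬂[38;2;5;25;15m[48;2;5;22;13m🬂[38;2;5;25;15m[48;2;5;22;13m🬂[38;2;131;72;14m[48;2;5;22;13m🬊[38;2;161;89;18m[48;2;5;22;13m🬎[38;2;175;97;19m[48;2;5;22;13m🬝[38;2;191;106;21m[48;2;5;22;13m🬎[38;2;197;109;22m[48;2;5;23;13m🬀[38;2;5;25;15m[48;2;5;22;13m🬂[38;2;5;25;15m[48;2;5;22;13m🬂[0m
</frame>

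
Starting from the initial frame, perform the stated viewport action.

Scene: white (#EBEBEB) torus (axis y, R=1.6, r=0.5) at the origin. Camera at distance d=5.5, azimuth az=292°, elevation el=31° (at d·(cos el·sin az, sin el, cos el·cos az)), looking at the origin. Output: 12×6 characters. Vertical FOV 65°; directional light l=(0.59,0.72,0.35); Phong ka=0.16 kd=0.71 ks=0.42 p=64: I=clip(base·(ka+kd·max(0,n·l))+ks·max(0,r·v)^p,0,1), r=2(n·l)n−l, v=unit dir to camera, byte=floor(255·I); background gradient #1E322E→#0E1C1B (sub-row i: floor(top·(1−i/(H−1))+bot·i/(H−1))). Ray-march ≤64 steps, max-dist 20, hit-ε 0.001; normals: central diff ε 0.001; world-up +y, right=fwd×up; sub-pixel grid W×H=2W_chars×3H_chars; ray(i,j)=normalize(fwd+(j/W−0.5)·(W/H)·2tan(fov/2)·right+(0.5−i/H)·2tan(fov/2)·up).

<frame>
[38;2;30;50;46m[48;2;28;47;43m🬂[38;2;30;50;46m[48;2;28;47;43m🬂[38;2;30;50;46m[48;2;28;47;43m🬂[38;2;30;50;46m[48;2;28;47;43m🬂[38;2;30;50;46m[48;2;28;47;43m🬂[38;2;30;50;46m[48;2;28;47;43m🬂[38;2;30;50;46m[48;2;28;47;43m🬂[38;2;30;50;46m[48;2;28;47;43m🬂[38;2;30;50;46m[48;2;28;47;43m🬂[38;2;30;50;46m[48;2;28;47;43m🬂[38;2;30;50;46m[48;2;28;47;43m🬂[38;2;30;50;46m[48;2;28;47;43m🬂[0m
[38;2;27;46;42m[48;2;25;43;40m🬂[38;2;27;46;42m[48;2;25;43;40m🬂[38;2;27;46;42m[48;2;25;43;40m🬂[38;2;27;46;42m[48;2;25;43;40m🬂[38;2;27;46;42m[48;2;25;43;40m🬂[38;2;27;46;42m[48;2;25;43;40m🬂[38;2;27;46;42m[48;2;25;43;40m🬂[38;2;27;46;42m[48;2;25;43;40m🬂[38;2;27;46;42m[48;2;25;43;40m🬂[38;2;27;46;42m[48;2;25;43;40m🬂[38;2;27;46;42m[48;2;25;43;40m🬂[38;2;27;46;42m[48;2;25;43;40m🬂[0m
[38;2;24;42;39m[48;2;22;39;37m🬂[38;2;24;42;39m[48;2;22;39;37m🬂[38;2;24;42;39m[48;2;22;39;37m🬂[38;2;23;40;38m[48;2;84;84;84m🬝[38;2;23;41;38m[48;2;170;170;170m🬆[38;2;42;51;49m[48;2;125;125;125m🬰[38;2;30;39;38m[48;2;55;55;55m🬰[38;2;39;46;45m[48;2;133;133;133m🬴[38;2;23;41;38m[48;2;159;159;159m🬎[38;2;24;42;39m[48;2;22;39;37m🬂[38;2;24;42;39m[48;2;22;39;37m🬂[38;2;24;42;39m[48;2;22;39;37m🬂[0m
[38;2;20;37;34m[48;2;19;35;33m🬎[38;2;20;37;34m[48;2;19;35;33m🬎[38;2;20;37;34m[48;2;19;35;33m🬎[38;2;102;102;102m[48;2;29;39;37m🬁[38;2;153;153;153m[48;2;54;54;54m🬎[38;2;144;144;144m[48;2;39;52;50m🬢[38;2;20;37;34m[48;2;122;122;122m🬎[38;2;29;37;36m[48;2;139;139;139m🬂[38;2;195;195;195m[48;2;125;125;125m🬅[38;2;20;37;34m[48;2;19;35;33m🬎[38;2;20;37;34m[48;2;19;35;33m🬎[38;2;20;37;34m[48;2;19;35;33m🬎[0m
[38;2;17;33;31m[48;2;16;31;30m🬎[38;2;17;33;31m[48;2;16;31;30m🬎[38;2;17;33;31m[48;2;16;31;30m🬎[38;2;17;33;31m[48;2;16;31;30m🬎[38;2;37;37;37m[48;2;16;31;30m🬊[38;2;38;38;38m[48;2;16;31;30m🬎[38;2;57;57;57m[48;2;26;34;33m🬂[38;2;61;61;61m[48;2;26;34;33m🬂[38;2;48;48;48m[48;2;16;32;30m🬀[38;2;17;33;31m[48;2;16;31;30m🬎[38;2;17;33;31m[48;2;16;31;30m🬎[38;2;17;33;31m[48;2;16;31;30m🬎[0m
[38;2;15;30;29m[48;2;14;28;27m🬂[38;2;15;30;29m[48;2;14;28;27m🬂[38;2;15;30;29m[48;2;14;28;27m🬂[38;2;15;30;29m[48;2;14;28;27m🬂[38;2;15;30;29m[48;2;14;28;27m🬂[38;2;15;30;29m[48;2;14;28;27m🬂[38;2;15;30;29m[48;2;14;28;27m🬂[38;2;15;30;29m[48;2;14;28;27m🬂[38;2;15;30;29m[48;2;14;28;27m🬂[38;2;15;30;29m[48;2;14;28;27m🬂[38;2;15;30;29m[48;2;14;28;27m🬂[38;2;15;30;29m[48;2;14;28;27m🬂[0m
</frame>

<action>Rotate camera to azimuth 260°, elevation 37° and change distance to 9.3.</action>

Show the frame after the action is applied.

<frame>
[38;2;30;50;46m[48;2;28;47;43m🬂[38;2;30;50;46m[48;2;28;47;43m🬂[38;2;30;50;46m[48;2;28;47;43m🬂[38;2;30;50;46m[48;2;28;47;43m🬂[38;2;30;50;46m[48;2;28;47;43m🬂[38;2;30;50;46m[48;2;28;47;43m🬂[38;2;30;50;46m[48;2;28;47;43m🬂[38;2;30;50;46m[48;2;28;47;43m🬂[38;2;30;50;46m[48;2;28;47;43m🬂[38;2;30;50;46m[48;2;28;47;43m🬂[38;2;30;50;46m[48;2;28;47;43m🬂[38;2;30;50;46m[48;2;28;47;43m🬂[0m
[38;2;27;46;42m[48;2;25;43;40m🬂[38;2;27;46;42m[48;2;25;43;40m🬂[38;2;27;46;42m[48;2;25;43;40m🬂[38;2;27;46;42m[48;2;25;43;40m🬂[38;2;27;46;42m[48;2;25;43;40m🬂[38;2;27;46;42m[48;2;25;43;40m🬂[38;2;27;46;42m[48;2;25;43;40m🬂[38;2;27;46;42m[48;2;25;43;40m🬂[38;2;27;46;42m[48;2;25;43;40m🬂[38;2;27;46;42m[48;2;25;43;40m🬂[38;2;27;46;42m[48;2;25;43;40m🬂[38;2;27;46;42m[48;2;25;43;40m🬂[0m
[38;2;24;42;39m[48;2;22;39;37m🬂[38;2;24;42;39m[48;2;22;39;37m🬂[38;2;24;42;39m[48;2;22;39;37m🬂[38;2;24;42;39m[48;2;22;39;37m🬂[38;2;24;42;39m[48;2;22;39;37m🬂[38;2;26;40;38m[48;2;211;211;211m🬬[38;2;23;41;38m[48;2;37;37;37m🬎[38;2;122;122;122m[48;2;23;40;38m🬏[38;2;24;42;39m[48;2;22;39;37m🬂[38;2;24;42;39m[48;2;22;39;37m🬂[38;2;24;42;39m[48;2;22;39;37m🬂[38;2;24;42;39m[48;2;22;39;37m🬂[0m
[38;2;20;37;34m[48;2;19;35;33m🬎[38;2;20;37;34m[48;2;19;35;33m🬎[38;2;20;37;34m[48;2;19;35;33m🬎[38;2;20;37;34m[48;2;19;35;33m🬎[38;2;90;90;90m[48;2;23;36;34m🬁[38;2;162;162;162m[48;2;44;48;48m🬈[38;2;29;37;36m[48;2;172;172;172m🬰[38;2;130;130;130m[48;2;31;36;35m🬆[38;2;20;37;34m[48;2;19;35;33m🬎[38;2;20;37;34m[48;2;19;35;33m🬎[38;2;20;37;34m[48;2;19;35;33m🬎[38;2;20;37;34m[48;2;19;35;33m🬎[0m
[38;2;17;33;31m[48;2;16;31;30m🬎[38;2;17;33;31m[48;2;16;31;30m🬎[38;2;17;33;31m[48;2;16;31;30m🬎[38;2;17;33;31m[48;2;16;31;30m🬎[38;2;17;33;31m[48;2;16;31;30m🬎[38;2;17;33;31m[48;2;16;31;30m🬎[38;2;17;33;31m[48;2;16;31;30m🬎[38;2;17;33;31m[48;2;16;31;30m🬎[38;2;17;33;31m[48;2;16;31;30m🬎[38;2;17;33;31m[48;2;16;31;30m🬎[38;2;17;33;31m[48;2;16;31;30m🬎[38;2;17;33;31m[48;2;16;31;30m🬎[0m
[38;2;15;30;29m[48;2;14;28;27m🬂[38;2;15;30;29m[48;2;14;28;27m🬂[38;2;15;30;29m[48;2;14;28;27m🬂[38;2;15;30;29m[48;2;14;28;27m🬂[38;2;15;30;29m[48;2;14;28;27m🬂[38;2;15;30;29m[48;2;14;28;27m🬂[38;2;15;30;29m[48;2;14;28;27m🬂[38;2;15;30;29m[48;2;14;28;27m🬂[38;2;15;30;29m[48;2;14;28;27m🬂[38;2;15;30;29m[48;2;14;28;27m🬂[38;2;15;30;29m[48;2;14;28;27m🬂[38;2;15;30;29m[48;2;14;28;27m🬂[0m
</frame>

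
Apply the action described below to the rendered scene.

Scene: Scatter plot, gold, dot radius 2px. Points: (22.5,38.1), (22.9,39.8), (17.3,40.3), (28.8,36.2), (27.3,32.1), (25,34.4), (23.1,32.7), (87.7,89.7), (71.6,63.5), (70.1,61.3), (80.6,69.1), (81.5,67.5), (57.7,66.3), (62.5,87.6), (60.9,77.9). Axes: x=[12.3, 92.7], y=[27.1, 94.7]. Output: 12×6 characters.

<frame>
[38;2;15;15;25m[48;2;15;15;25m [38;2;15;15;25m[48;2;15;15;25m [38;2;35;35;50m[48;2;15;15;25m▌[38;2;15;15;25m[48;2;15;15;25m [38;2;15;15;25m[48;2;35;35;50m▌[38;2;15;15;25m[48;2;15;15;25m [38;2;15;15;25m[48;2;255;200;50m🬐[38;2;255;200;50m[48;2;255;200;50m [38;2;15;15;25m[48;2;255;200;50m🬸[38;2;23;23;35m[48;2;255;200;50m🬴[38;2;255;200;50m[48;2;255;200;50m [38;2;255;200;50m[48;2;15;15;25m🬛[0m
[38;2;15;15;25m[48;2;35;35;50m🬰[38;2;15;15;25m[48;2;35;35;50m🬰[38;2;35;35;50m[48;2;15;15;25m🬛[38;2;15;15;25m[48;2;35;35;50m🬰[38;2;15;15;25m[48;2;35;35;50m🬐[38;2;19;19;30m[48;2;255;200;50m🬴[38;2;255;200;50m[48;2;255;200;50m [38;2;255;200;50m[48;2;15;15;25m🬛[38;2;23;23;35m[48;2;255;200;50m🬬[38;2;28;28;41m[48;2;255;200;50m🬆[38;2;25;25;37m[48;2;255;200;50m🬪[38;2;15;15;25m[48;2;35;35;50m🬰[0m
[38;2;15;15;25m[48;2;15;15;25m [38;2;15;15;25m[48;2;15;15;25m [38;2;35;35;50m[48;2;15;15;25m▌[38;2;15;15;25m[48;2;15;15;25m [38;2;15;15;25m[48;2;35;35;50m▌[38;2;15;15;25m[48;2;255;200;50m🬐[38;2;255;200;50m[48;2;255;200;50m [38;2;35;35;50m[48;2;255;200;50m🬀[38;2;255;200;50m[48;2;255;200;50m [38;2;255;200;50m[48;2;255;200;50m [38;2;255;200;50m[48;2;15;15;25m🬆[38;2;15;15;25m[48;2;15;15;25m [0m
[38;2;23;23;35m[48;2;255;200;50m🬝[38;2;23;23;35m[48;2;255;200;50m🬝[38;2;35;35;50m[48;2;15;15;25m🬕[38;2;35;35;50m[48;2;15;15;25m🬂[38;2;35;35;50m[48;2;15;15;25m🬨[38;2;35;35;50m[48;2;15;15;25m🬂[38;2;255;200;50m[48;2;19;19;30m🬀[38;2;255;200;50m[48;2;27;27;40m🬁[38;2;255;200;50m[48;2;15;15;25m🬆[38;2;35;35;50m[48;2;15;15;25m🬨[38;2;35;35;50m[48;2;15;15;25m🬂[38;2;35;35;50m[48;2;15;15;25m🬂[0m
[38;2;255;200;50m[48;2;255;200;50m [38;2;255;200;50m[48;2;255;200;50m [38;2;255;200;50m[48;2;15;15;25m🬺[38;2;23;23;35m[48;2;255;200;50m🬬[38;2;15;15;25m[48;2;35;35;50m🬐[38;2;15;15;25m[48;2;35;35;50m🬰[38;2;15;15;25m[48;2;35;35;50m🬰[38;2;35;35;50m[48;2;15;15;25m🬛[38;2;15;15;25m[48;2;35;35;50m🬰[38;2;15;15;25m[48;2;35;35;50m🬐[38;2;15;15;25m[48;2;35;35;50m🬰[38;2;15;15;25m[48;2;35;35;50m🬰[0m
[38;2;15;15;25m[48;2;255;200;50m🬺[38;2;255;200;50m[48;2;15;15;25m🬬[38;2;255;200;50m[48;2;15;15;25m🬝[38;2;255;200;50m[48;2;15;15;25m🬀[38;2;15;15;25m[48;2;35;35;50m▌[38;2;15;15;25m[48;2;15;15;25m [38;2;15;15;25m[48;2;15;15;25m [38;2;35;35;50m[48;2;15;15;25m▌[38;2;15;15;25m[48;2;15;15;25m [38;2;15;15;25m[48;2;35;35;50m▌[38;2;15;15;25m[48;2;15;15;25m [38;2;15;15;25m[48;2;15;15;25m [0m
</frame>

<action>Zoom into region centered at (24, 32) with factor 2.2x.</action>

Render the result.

<frame>
[38;2;15;15;25m[48;2;15;15;25m [38;2;15;15;25m[48;2;15;15;25m [38;2;35;35;50m[48;2;15;15;25m▌[38;2;15;15;25m[48;2;255;200;50m🬆[38;2;27;27;40m[48;2;255;200;50m🬬[38;2;15;15;25m[48;2;255;200;50m🬬[38;2;15;15;25m[48;2;15;15;25m [38;2;35;35;50m[48;2;15;15;25m▌[38;2;15;15;25m[48;2;15;15;25m [38;2;15;15;25m[48;2;35;35;50m▌[38;2;15;15;25m[48;2;15;15;25m [38;2;15;15;25m[48;2;15;15;25m [0m
[38;2;15;15;25m[48;2;35;35;50m🬰[38;2;15;15;25m[48;2;35;35;50m🬰[38;2;255;200;50m[48;2;31;31;45m🬁[38;2;255;200;50m[48;2;15;15;25m🬬[38;2;255;200;50m[48;2;255;200;50m [38;2;255;200;50m[48;2;255;200;50m [38;2;21;21;33m[48;2;255;200;50m🬊[38;2;28;28;41m[48;2;255;200;50m🬊[38;2;15;15;25m[48;2;35;35;50m🬰[38;2;15;15;25m[48;2;35;35;50m🬐[38;2;15;15;25m[48;2;35;35;50m🬰[38;2;15;15;25m[48;2;35;35;50m🬰[0m
[38;2;15;15;25m[48;2;15;15;25m [38;2;15;15;25m[48;2;15;15;25m [38;2;35;35;50m[48;2;15;15;25m▌[38;2;15;15;25m[48;2;15;15;25m [38;2;15;15;25m[48;2;255;200;50m🬄[38;2;255;200;50m[48;2;255;200;50m [38;2;255;200;50m[48;2;255;200;50m [38;2;255;200;50m[48;2;255;200;50m [38;2;255;200;50m[48;2;15;15;25m🬀[38;2;15;15;25m[48;2;35;35;50m▌[38;2;15;15;25m[48;2;15;15;25m [38;2;15;15;25m[48;2;15;15;25m [0m
[38;2;35;35;50m[48;2;15;15;25m🬂[38;2;35;35;50m[48;2;15;15;25m🬂[38;2;35;35;50m[48;2;15;15;25m🬕[38;2;35;35;50m[48;2;15;15;25m🬂[38;2;255;200;50m[48;2;27;27;40m🬁[38;2;255;200;50m[48;2;15;15;25m🬆[38;2;255;200;50m[48;2;15;15;25m🬊[38;2;255;200;50m[48;2;27;27;40m🬀[38;2;35;35;50m[48;2;15;15;25m🬂[38;2;35;35;50m[48;2;15;15;25m🬨[38;2;35;35;50m[48;2;15;15;25m🬂[38;2;35;35;50m[48;2;15;15;25m🬂[0m
[38;2;15;15;25m[48;2;35;35;50m🬰[38;2;15;15;25m[48;2;35;35;50m🬰[38;2;35;35;50m[48;2;15;15;25m🬛[38;2;15;15;25m[48;2;35;35;50m🬰[38;2;15;15;25m[48;2;35;35;50m🬐[38;2;15;15;25m[48;2;35;35;50m🬰[38;2;15;15;25m[48;2;35;35;50m🬰[38;2;35;35;50m[48;2;15;15;25m🬛[38;2;15;15;25m[48;2;35;35;50m🬰[38;2;15;15;25m[48;2;35;35;50m🬐[38;2;15;15;25m[48;2;35;35;50m🬰[38;2;15;15;25m[48;2;35;35;50m🬰[0m
[38;2;15;15;25m[48;2;15;15;25m [38;2;15;15;25m[48;2;15;15;25m [38;2;35;35;50m[48;2;15;15;25m▌[38;2;15;15;25m[48;2;15;15;25m [38;2;15;15;25m[48;2;35;35;50m▌[38;2;15;15;25m[48;2;15;15;25m [38;2;15;15;25m[48;2;15;15;25m [38;2;35;35;50m[48;2;15;15;25m▌[38;2;15;15;25m[48;2;15;15;25m [38;2;15;15;25m[48;2;35;35;50m▌[38;2;15;15;25m[48;2;15;15;25m [38;2;15;15;25m[48;2;15;15;25m [0m
</frame>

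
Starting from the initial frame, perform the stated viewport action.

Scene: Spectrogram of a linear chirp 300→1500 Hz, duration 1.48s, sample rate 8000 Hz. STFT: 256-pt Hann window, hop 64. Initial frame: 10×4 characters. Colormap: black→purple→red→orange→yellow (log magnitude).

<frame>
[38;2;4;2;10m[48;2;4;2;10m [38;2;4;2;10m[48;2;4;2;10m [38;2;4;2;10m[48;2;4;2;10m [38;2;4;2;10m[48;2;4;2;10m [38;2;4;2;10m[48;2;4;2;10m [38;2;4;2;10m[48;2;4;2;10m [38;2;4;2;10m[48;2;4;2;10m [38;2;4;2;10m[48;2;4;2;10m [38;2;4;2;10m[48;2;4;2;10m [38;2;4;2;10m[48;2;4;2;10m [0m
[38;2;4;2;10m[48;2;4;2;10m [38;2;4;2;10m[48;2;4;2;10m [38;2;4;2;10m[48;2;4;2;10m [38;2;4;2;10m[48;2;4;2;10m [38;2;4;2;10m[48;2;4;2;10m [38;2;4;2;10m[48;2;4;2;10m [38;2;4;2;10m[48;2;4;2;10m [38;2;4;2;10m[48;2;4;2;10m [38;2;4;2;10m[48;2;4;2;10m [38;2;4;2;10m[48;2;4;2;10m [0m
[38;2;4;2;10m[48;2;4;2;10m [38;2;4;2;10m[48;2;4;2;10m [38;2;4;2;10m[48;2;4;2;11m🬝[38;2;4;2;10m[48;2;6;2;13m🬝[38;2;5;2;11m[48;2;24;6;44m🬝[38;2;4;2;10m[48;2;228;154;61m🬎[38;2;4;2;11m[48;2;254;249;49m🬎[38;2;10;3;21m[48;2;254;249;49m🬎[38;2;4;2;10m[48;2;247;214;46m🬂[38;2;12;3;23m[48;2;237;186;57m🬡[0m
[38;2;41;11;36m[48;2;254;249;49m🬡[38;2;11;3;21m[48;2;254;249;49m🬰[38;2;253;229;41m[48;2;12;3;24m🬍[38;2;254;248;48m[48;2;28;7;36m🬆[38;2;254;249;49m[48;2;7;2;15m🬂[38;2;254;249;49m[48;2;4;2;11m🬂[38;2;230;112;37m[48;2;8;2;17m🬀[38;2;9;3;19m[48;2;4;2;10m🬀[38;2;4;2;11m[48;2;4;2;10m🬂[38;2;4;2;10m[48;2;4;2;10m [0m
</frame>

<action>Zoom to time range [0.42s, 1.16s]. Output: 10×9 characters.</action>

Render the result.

<frame>
[38;2;4;2;10m[48;2;4;2;10m [38;2;4;2;10m[48;2;4;2;10m [38;2;4;2;10m[48;2;4;2;10m [38;2;4;2;10m[48;2;4;2;10m [38;2;4;2;10m[48;2;4;2;10m [38;2;4;2;10m[48;2;4;2;10m [38;2;4;2;10m[48;2;4;2;10m [38;2;4;2;10m[48;2;4;2;10m [38;2;4;2;10m[48;2;4;2;10m [38;2;4;2;10m[48;2;4;2;10m [0m
[38;2;4;2;10m[48;2;4;2;10m [38;2;4;2;10m[48;2;4;2;10m [38;2;4;2;10m[48;2;4;2;10m [38;2;4;2;10m[48;2;4;2;10m [38;2;4;2;10m[48;2;4;2;10m [38;2;4;2;10m[48;2;4;2;10m [38;2;4;2;10m[48;2;4;2;10m [38;2;4;2;10m[48;2;4;2;10m [38;2;4;2;10m[48;2;4;2;10m [38;2;4;2;10m[48;2;4;2;10m [0m
[38;2;4;2;10m[48;2;4;2;10m [38;2;4;2;10m[48;2;4;2;10m [38;2;4;2;10m[48;2;4;2;10m [38;2;4;2;10m[48;2;4;2;10m [38;2;4;2;10m[48;2;4;2;10m [38;2;4;2;10m[48;2;4;2;10m [38;2;4;2;10m[48;2;4;2;10m [38;2;4;2;10m[48;2;4;2;10m [38;2;4;2;10m[48;2;4;2;10m [38;2;4;2;10m[48;2;4;2;10m [0m
[38;2;4;2;10m[48;2;4;2;10m [38;2;4;2;10m[48;2;4;2;10m [38;2;4;2;10m[48;2;4;2;10m [38;2;4;2;10m[48;2;4;2;10m [38;2;4;2;10m[48;2;4;2;10m [38;2;4;2;10m[48;2;4;2;10m [38;2;4;2;10m[48;2;4;2;10m [38;2;4;2;10m[48;2;4;2;10m [38;2;4;2;10m[48;2;4;2;10m [38;2;4;2;10m[48;2;4;2;10m [0m
[38;2;4;2;10m[48;2;4;2;10m [38;2;4;2;10m[48;2;4;2;10m [38;2;4;2;10m[48;2;4;2;10m [38;2;4;2;10m[48;2;4;2;10m [38;2;4;2;10m[48;2;4;2;10m [38;2;4;2;10m[48;2;4;2;10m [38;2;4;2;10m[48;2;4;2;10m [38;2;4;2;10m[48;2;4;2;10m [38;2;4;2;10m[48;2;4;2;10m [38;2;4;2;10m[48;2;4;2;10m [0m
[38;2;4;2;10m[48;2;4;2;10m [38;2;4;2;10m[48;2;4;2;10m [38;2;4;2;10m[48;2;4;2;10m [38;2;4;2;10m[48;2;4;2;10m [38;2;4;2;10m[48;2;4;2;10m [38;2;4;2;10m[48;2;4;2;11m🬝[38;2;4;2;10m[48;2;5;2;11m🬝[38;2;4;2;10m[48;2;5;2;12m🬎[38;2;4;2;10m[48;2;6;2;14m🬎[38;2;4;2;10m[48;2;11;3;23m🬎[0m
[38;2;4;2;10m[48;2;6;2;14m🬎[38;2;4;2;10m[48;2;9;3;19m🬎[38;2;4;2;10m[48;2;21;5;39m🬎[38;2;19;5;27m[48;2;251;183;22m🬝[38;2;8;2;17m[48;2;254;248;49m🬎[38;2;22;5;40m[48;2;254;249;49m🬎[38;2;10;3;21m[48;2;246;206;45m🬂[38;2;28;6;51m[48;2;242;199;52m🬂[38;2;253;232;42m[48;2;61;14;73m🬍[38;2;253;227;40m[48;2;11;3;22m🬎[0m
[38;2;237;186;57m[48;2;33;7;55m🬍[38;2;253;238;44m[48;2;11;3;22m🬎[38;2;245;202;45m[48;2;23;5;39m🬆[38;2;254;249;49m[48;2;12;3;23m🬂[38;2;252;217;36m[48;2;6;2;13m🬂[38;2;79;19;88m[48;2;9;2;18m🬀[38;2;19;5;35m[48;2;5;2;12m🬀[38;2;8;2;17m[48;2;4;2;10m🬂[38;2;5;2;12m[48;2;4;2;10m🬂[38;2;4;2;11m[48;2;4;2;10m🬂[0m
[38;2;5;2;12m[48;2;4;2;10m🬂[38;2;5;2;11m[48;2;4;2;10m🬂[38;2;4;2;11m[48;2;4;2;10m🬂[38;2;4;2;10m[48;2;4;2;10m [38;2;4;2;10m[48;2;4;2;10m [38;2;4;2;10m[48;2;4;2;10m [38;2;4;2;10m[48;2;4;2;10m [38;2;4;2;10m[48;2;4;2;10m [38;2;4;2;10m[48;2;4;2;10m [38;2;4;2;10m[48;2;4;2;10m [0m
</frame>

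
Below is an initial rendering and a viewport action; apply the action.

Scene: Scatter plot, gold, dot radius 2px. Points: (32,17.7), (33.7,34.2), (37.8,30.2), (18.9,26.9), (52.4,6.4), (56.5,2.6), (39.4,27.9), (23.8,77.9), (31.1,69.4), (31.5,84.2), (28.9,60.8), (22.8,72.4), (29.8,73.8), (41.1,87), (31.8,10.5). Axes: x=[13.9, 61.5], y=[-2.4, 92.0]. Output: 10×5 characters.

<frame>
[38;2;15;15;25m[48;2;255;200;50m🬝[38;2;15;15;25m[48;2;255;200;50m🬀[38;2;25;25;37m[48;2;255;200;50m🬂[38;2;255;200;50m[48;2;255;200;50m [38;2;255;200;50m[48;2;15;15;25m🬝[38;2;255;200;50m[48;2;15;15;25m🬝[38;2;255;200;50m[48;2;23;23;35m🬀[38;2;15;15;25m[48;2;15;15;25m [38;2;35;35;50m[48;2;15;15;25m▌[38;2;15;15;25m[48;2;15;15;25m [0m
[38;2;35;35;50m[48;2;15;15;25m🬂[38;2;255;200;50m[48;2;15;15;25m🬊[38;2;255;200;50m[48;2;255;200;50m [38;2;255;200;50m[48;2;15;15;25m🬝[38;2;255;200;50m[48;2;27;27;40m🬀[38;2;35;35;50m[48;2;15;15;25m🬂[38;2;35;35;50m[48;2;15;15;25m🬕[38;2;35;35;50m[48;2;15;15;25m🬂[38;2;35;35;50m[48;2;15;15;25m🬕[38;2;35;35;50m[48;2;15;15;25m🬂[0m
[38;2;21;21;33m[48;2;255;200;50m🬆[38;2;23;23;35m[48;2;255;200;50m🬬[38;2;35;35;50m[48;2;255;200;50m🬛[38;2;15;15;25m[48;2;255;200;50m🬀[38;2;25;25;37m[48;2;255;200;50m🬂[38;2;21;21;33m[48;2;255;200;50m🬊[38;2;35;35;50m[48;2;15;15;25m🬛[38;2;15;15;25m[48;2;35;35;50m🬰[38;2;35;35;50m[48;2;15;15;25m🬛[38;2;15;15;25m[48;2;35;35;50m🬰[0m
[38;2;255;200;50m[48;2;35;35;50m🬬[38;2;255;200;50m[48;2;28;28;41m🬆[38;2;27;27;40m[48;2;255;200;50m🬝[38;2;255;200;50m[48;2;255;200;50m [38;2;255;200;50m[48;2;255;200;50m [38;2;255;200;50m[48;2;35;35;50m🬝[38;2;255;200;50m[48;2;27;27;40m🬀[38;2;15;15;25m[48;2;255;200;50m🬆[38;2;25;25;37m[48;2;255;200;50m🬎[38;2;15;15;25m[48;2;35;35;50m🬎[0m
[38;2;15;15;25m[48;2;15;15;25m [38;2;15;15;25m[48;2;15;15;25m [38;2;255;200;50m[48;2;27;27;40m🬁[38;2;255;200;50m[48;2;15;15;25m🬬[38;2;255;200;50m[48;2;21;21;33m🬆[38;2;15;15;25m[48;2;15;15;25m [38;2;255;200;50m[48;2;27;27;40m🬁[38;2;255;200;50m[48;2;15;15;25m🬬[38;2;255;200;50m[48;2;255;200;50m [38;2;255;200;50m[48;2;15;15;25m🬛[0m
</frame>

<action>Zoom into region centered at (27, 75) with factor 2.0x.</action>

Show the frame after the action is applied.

<frame>
[38;2;15;15;25m[48;2;15;15;25m [38;2;15;15;25m[48;2;15;15;25m [38;2;35;35;50m[48;2;15;15;25m▌[38;2;15;15;25m[48;2;15;15;25m [38;2;35;35;50m[48;2;15;15;25m▌[38;2;15;15;25m[48;2;15;15;25m [38;2;27;27;40m[48;2;255;200;50m🬝[38;2;15;15;25m[48;2;15;15;25m [38;2;35;35;50m[48;2;15;15;25m▌[38;2;15;15;25m[48;2;15;15;25m [0m
[38;2;35;35;50m[48;2;15;15;25m🬂[38;2;35;35;50m[48;2;15;15;25m🬂[38;2;31;31;45m[48;2;255;200;50m🬝[38;2;255;200;50m[48;2;28;28;41m🬱[38;2;35;35;50m[48;2;15;15;25m🬕[38;2;25;25;37m[48;2;255;200;50m🬕[38;2;255;200;50m[48;2;255;200;50m [38;2;255;200;50m[48;2;25;25;37m🬛[38;2;35;35;50m[48;2;15;15;25m🬕[38;2;35;35;50m[48;2;15;15;25m🬂[0m
[38;2;15;15;25m[48;2;35;35;50m🬰[38;2;15;15;25m[48;2;35;35;50m🬰[38;2;255;200;50m[48;2;35;35;50m🬬[38;2;255;200;50m[48;2;255;200;50m [38;2;255;200;50m[48;2;21;21;33m🬌[38;2;255;200;50m[48;2;255;200;50m [38;2;255;200;50m[48;2;255;200;50m [38;2;23;23;35m[48;2;255;200;50m🬬[38;2;35;35;50m[48;2;15;15;25m🬛[38;2;15;15;25m[48;2;35;35;50m🬰[0m
[38;2;15;15;25m[48;2;35;35;50m🬎[38;2;15;15;25m[48;2;35;35;50m🬎[38;2;35;35;50m[48;2;15;15;25m🬲[38;2;255;200;50m[48;2;23;23;35m🬀[38;2;27;27;40m[48;2;255;200;50m🬝[38;2;15;15;25m[48;2;255;200;50m🬀[38;2;255;200;50m[48;2;15;15;25m🬴[38;2;15;15;25m[48;2;35;35;50m🬎[38;2;35;35;50m[48;2;15;15;25m🬲[38;2;15;15;25m[48;2;35;35;50m🬎[0m
[38;2;15;15;25m[48;2;15;15;25m [38;2;15;15;25m[48;2;15;15;25m [38;2;35;35;50m[48;2;15;15;25m▌[38;2;15;15;25m[48;2;15;15;25m [38;2;35;35;50m[48;2;15;15;25m▌[38;2;255;200;50m[48;2;15;15;25m🬊[38;2;255;200;50m[48;2;23;23;35m🬀[38;2;15;15;25m[48;2;15;15;25m [38;2;35;35;50m[48;2;15;15;25m▌[38;2;15;15;25m[48;2;15;15;25m [0m
</frame>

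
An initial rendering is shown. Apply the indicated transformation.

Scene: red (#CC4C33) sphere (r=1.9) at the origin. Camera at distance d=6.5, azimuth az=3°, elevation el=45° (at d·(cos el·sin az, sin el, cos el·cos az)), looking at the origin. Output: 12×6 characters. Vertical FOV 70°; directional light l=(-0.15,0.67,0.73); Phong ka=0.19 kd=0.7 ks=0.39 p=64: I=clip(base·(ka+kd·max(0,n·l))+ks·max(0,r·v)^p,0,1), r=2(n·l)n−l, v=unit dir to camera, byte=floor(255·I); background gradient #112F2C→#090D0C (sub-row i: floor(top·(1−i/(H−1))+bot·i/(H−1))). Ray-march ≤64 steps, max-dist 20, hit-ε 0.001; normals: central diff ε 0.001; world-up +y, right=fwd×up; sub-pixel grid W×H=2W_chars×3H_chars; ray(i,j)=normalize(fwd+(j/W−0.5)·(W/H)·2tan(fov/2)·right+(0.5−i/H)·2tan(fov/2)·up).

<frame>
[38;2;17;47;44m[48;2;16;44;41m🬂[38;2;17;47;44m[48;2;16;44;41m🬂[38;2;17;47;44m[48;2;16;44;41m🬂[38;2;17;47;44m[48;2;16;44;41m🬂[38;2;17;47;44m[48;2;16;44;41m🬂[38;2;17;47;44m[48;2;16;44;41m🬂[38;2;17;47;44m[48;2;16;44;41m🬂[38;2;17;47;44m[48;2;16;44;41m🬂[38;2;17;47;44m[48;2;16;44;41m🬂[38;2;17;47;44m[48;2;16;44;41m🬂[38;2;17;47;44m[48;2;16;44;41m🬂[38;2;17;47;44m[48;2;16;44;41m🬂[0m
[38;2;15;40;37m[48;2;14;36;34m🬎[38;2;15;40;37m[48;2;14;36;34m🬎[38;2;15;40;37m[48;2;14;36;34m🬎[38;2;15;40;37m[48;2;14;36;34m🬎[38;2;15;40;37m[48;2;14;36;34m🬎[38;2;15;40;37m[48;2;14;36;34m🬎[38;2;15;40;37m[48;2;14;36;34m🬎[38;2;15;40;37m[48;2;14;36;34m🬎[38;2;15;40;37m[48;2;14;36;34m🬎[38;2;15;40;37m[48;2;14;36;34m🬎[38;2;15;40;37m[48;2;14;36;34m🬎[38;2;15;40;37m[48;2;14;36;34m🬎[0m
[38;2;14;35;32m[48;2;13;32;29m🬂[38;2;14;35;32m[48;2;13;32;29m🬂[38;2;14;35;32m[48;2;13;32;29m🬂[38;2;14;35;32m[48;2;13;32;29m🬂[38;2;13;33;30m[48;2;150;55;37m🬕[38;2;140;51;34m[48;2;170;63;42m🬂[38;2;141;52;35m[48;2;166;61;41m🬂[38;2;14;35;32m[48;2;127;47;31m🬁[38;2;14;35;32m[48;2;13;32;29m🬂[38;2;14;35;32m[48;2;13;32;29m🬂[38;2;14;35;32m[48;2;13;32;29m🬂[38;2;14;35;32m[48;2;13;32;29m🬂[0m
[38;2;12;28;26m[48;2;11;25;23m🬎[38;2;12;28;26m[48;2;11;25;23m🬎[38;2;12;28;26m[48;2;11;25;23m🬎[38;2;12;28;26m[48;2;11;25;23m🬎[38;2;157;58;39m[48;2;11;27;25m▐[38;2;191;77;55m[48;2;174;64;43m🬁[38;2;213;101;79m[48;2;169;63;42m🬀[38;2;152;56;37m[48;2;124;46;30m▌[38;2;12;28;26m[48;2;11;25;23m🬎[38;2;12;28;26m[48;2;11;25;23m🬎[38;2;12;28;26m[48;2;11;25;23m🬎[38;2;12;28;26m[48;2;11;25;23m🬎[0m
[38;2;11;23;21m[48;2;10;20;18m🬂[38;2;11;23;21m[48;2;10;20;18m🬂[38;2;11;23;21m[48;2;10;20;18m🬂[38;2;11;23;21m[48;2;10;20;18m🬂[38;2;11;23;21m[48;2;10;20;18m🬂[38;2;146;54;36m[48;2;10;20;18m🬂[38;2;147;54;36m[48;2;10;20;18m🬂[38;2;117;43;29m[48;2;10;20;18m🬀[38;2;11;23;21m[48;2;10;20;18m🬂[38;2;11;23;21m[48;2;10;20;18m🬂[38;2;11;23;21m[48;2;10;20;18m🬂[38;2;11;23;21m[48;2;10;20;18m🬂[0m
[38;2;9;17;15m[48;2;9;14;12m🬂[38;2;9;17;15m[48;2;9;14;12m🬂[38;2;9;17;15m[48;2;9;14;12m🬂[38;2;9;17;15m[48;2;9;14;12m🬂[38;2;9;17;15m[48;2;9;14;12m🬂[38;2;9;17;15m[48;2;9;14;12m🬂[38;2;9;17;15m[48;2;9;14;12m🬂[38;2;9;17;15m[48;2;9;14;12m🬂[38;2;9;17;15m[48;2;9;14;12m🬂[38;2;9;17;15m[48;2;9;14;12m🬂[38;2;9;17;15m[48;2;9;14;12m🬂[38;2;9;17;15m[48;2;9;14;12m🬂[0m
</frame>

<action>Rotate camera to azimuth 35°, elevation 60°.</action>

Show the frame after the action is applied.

<frame>
[38;2;17;47;44m[48;2;16;44;41m🬂[38;2;17;47;44m[48;2;16;44;41m🬂[38;2;17;47;44m[48;2;16;44;41m🬂[38;2;17;47;44m[48;2;16;44;41m🬂[38;2;17;47;44m[48;2;16;44;41m🬂[38;2;17;47;44m[48;2;16;44;41m🬂[38;2;17;47;44m[48;2;16;44;41m🬂[38;2;17;47;44m[48;2;16;44;41m🬂[38;2;17;47;44m[48;2;16;44;41m🬂[38;2;17;47;44m[48;2;16;44;41m🬂[38;2;17;47;44m[48;2;16;44;41m🬂[38;2;17;47;44m[48;2;16;44;41m🬂[0m
[38;2;15;40;37m[48;2;14;36;34m🬎[38;2;15;40;37m[48;2;14;36;34m🬎[38;2;15;40;37m[48;2;14;36;34m🬎[38;2;15;40;37m[48;2;14;36;34m🬎[38;2;15;40;37m[48;2;14;36;34m🬎[38;2;15;40;37m[48;2;14;36;34m🬎[38;2;15;40;37m[48;2;14;36;34m🬎[38;2;15;40;37m[48;2;14;36;34m🬎[38;2;15;40;37m[48;2;14;36;34m🬎[38;2;15;40;37m[48;2;14;36;34m🬎[38;2;15;40;37m[48;2;14;36;34m🬎[38;2;15;40;37m[48;2;14;36;34m🬎[0m
[38;2;14;35;32m[48;2;13;32;29m🬂[38;2;14;35;32m[48;2;13;32;29m🬂[38;2;14;35;32m[48;2;13;32;29m🬂[38;2;14;35;32m[48;2;13;32;29m🬂[38;2;13;33;30m[48;2;164;61;41m🬕[38;2;135;50;33m[48;2;163;60;40m🬂[38;2;116;43;28m[48;2;143;53;35m🬊[38;2;34;27;22m[48;2;89;32;22m🬉[38;2;14;35;32m[48;2;13;32;29m🬂[38;2;14;35;32m[48;2;13;32;29m🬂[38;2;14;35;32m[48;2;13;32;29m🬂[38;2;14;35;32m[48;2;13;32;29m🬂[0m
[38;2;12;28;26m[48;2;11;25;23m🬎[38;2;12;28;26m[48;2;11;25;23m🬎[38;2;12;28;26m[48;2;11;25;23m🬎[38;2;12;28;26m[48;2;11;25;23m🬎[38;2;176;65;44m[48;2;11;27;25m▐[38;2;221;114;93m[48;2;174;65;43m🬁[38;2;156;58;38m[48;2;139;51;34m▌[38;2;115;43;28m[48;2;78;29;19m▌[38;2;12;28;26m[48;2;11;25;23m🬎[38;2;12;28;26m[48;2;11;25;23m🬎[38;2;12;28;26m[48;2;11;25;23m🬎[38;2;12;28;26m[48;2;11;25;23m🬎[0m
[38;2;11;23;21m[48;2;10;20;18m🬂[38;2;11;23;21m[48;2;10;20;18m🬂[38;2;11;23;21m[48;2;10;20;18m🬂[38;2;11;23;21m[48;2;10;20;18m🬂[38;2;11;23;21m[48;2;10;20;18m🬂[38;2;155;57;38m[48;2;10;20;18m🬂[38;2;132;49;32m[48;2;10;20;18m🬂[38;2;88;33;22m[48;2;10;20;18m🬀[38;2;11;23;21m[48;2;10;20;18m🬂[38;2;11;23;21m[48;2;10;20;18m🬂[38;2;11;23;21m[48;2;10;20;18m🬂[38;2;11;23;21m[48;2;10;20;18m🬂[0m
[38;2;9;17;15m[48;2;9;14;12m🬂[38;2;9;17;15m[48;2;9;14;12m🬂[38;2;9;17;15m[48;2;9;14;12m🬂[38;2;9;17;15m[48;2;9;14;12m🬂[38;2;9;17;15m[48;2;9;14;12m🬂[38;2;9;17;15m[48;2;9;14;12m🬂[38;2;9;17;15m[48;2;9;14;12m🬂[38;2;9;17;15m[48;2;9;14;12m🬂[38;2;9;17;15m[48;2;9;14;12m🬂[38;2;9;17;15m[48;2;9;14;12m🬂[38;2;9;17;15m[48;2;9;14;12m🬂[38;2;9;17;15m[48;2;9;14;12m🬂[0m
</frame>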